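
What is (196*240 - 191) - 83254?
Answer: -36405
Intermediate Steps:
(196*240 - 191) - 83254 = (47040 - 191) - 83254 = 46849 - 83254 = -36405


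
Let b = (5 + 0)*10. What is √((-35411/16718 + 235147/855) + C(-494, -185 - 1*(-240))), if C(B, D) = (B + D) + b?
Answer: I*√2635494842106490/4764630 ≈ 10.775*I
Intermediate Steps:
b = 50 (b = 5*10 = 50)
C(B, D) = 50 + B + D (C(B, D) = (B + D) + 50 = 50 + B + D)
√((-35411/16718 + 235147/855) + C(-494, -185 - 1*(-240))) = √((-35411/16718 + 235147/855) + (50 - 494 + (-185 - 1*(-240)))) = √((-35411*1/16718 + 235147*(1/855)) + (50 - 494 + (-185 + 240))) = √((-35411/16718 + 235147/855) + (50 - 494 + 55)) = √(3900911141/14293890 - 389) = √(-1659412069/14293890) = I*√2635494842106490/4764630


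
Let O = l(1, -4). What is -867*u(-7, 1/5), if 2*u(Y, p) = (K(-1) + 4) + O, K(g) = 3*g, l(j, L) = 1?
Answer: -867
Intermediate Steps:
O = 1
u(Y, p) = 1 (u(Y, p) = ((3*(-1) + 4) + 1)/2 = ((-3 + 4) + 1)/2 = (1 + 1)/2 = (½)*2 = 1)
-867*u(-7, 1/5) = -867*1 = -867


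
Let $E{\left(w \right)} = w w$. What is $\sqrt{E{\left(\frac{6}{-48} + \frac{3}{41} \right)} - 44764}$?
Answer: $\frac{i \sqrt{4815889887}}{328} \approx 211.57 i$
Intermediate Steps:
$E{\left(w \right)} = w^{2}$
$\sqrt{E{\left(\frac{6}{-48} + \frac{3}{41} \right)} - 44764} = \sqrt{\left(\frac{6}{-48} + \frac{3}{41}\right)^{2} - 44764} = \sqrt{\left(6 \left(- \frac{1}{48}\right) + 3 \cdot \frac{1}{41}\right)^{2} - 44764} = \sqrt{\left(- \frac{1}{8} + \frac{3}{41}\right)^{2} - 44764} = \sqrt{\left(- \frac{17}{328}\right)^{2} - 44764} = \sqrt{\frac{289}{107584} - 44764} = \sqrt{- \frac{4815889887}{107584}} = \frac{i \sqrt{4815889887}}{328}$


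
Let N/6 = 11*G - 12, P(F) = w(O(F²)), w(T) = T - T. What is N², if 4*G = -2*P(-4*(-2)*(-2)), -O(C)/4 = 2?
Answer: 5184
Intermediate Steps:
O(C) = -8 (O(C) = -4*2 = -8)
w(T) = 0
P(F) = 0
G = 0 (G = (-2*0)/4 = (¼)*0 = 0)
N = -72 (N = 6*(11*0 - 12) = 6*(0 - 12) = 6*(-12) = -72)
N² = (-72)² = 5184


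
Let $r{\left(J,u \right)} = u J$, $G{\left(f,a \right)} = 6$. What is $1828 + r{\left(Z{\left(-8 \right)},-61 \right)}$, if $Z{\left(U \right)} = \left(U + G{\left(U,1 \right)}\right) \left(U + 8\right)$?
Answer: $1828$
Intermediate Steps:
$Z{\left(U \right)} = \left(6 + U\right) \left(8 + U\right)$ ($Z{\left(U \right)} = \left(U + 6\right) \left(U + 8\right) = \left(6 + U\right) \left(8 + U\right)$)
$r{\left(J,u \right)} = J u$
$1828 + r{\left(Z{\left(-8 \right)},-61 \right)} = 1828 + \left(48 + \left(-8\right)^{2} + 14 \left(-8\right)\right) \left(-61\right) = 1828 + \left(48 + 64 - 112\right) \left(-61\right) = 1828 + 0 \left(-61\right) = 1828 + 0 = 1828$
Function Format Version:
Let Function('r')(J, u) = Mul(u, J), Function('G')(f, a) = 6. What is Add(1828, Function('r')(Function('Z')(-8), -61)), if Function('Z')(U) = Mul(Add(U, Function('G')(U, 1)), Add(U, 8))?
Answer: 1828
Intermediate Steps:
Function('Z')(U) = Mul(Add(6, U), Add(8, U)) (Function('Z')(U) = Mul(Add(U, 6), Add(U, 8)) = Mul(Add(6, U), Add(8, U)))
Function('r')(J, u) = Mul(J, u)
Add(1828, Function('r')(Function('Z')(-8), -61)) = Add(1828, Mul(Add(48, Pow(-8, 2), Mul(14, -8)), -61)) = Add(1828, Mul(Add(48, 64, -112), -61)) = Add(1828, Mul(0, -61)) = Add(1828, 0) = 1828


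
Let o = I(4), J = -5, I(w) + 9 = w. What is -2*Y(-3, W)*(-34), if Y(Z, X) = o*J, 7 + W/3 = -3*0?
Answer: 1700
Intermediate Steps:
I(w) = -9 + w
o = -5 (o = -9 + 4 = -5)
W = -21 (W = -21 + 3*(-3*0) = -21 + 3*0 = -21 + 0 = -21)
Y(Z, X) = 25 (Y(Z, X) = -5*(-5) = 25)
-2*Y(-3, W)*(-34) = -2*25*(-34) = -50*(-34) = 1700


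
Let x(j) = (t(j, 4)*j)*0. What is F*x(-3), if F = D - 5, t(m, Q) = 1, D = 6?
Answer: 0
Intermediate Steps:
F = 1 (F = 6 - 5 = 1)
x(j) = 0 (x(j) = (1*j)*0 = j*0 = 0)
F*x(-3) = 1*0 = 0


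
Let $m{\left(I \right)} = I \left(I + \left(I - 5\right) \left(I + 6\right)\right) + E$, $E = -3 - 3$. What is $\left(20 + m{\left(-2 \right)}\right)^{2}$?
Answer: $5476$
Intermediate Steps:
$E = -6$
$m{\left(I \right)} = -6 + I \left(I + \left(-5 + I\right) \left(6 + I\right)\right)$ ($m{\left(I \right)} = I \left(I + \left(I - 5\right) \left(I + 6\right)\right) - 6 = I \left(I + \left(-5 + I\right) \left(6 + I\right)\right) - 6 = -6 + I \left(I + \left(-5 + I\right) \left(6 + I\right)\right)$)
$\left(20 + m{\left(-2 \right)}\right)^{2} = \left(20 + \left(-6 + \left(-2\right)^{3} - -60 + 2 \left(-2\right)^{2}\right)\right)^{2} = \left(20 + \left(-6 - 8 + 60 + 2 \cdot 4\right)\right)^{2} = \left(20 + \left(-6 - 8 + 60 + 8\right)\right)^{2} = \left(20 + 54\right)^{2} = 74^{2} = 5476$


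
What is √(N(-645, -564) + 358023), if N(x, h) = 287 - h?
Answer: √358874 ≈ 599.06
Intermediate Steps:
√(N(-645, -564) + 358023) = √((287 - 1*(-564)) + 358023) = √((287 + 564) + 358023) = √(851 + 358023) = √358874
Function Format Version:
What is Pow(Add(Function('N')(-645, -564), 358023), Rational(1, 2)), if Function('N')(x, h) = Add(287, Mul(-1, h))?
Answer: Pow(358874, Rational(1, 2)) ≈ 599.06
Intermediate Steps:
Pow(Add(Function('N')(-645, -564), 358023), Rational(1, 2)) = Pow(Add(Add(287, Mul(-1, -564)), 358023), Rational(1, 2)) = Pow(Add(Add(287, 564), 358023), Rational(1, 2)) = Pow(Add(851, 358023), Rational(1, 2)) = Pow(358874, Rational(1, 2))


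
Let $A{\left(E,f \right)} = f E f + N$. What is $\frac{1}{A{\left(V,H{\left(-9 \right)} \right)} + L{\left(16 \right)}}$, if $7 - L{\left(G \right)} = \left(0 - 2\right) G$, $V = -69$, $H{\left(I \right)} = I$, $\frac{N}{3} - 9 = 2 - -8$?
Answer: $- \frac{1}{5493} \approx -0.00018205$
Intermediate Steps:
$N = 57$ ($N = 27 + 3 \left(2 - -8\right) = 27 + 3 \left(2 + 8\right) = 27 + 3 \cdot 10 = 27 + 30 = 57$)
$A{\left(E,f \right)} = 57 + E f^{2}$ ($A{\left(E,f \right)} = f E f + 57 = E f f + 57 = E f^{2} + 57 = 57 + E f^{2}$)
$L{\left(G \right)} = 7 + 2 G$ ($L{\left(G \right)} = 7 - \left(0 - 2\right) G = 7 - - 2 G = 7 + 2 G$)
$\frac{1}{A{\left(V,H{\left(-9 \right)} \right)} + L{\left(16 \right)}} = \frac{1}{\left(57 - 69 \left(-9\right)^{2}\right) + \left(7 + 2 \cdot 16\right)} = \frac{1}{\left(57 - 5589\right) + \left(7 + 32\right)} = \frac{1}{\left(57 - 5589\right) + 39} = \frac{1}{-5532 + 39} = \frac{1}{-5493} = - \frac{1}{5493}$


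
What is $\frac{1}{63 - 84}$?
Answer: $- \frac{1}{21} \approx -0.047619$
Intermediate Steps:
$\frac{1}{63 - 84} = \frac{1}{-21} = - \frac{1}{21}$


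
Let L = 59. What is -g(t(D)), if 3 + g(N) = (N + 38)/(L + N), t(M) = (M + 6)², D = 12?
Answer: 787/383 ≈ 2.0548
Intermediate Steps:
t(M) = (6 + M)²
g(N) = -3 + (38 + N)/(59 + N) (g(N) = -3 + (N + 38)/(59 + N) = -3 + (38 + N)/(59 + N))
-g(t(D)) = -(-139 - 2*(6 + 12)²)/(59 + (6 + 12)²) = -(-139 - 2*18²)/(59 + 18²) = -(-139 - 2*324)/(59 + 324) = -(-139 - 648)/383 = -(-787)/383 = -1*(-787/383) = 787/383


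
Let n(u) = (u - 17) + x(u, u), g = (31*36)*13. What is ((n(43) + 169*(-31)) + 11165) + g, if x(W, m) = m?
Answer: 20503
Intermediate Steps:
g = 14508 (g = 1116*13 = 14508)
n(u) = -17 + 2*u (n(u) = (u - 17) + u = (-17 + u) + u = -17 + 2*u)
((n(43) + 169*(-31)) + 11165) + g = (((-17 + 2*43) + 169*(-31)) + 11165) + 14508 = (((-17 + 86) - 5239) + 11165) + 14508 = ((69 - 5239) + 11165) + 14508 = (-5170 + 11165) + 14508 = 5995 + 14508 = 20503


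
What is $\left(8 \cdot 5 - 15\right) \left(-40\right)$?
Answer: $-1000$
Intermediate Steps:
$\left(8 \cdot 5 - 15\right) \left(-40\right) = \left(40 - 15\right) \left(-40\right) = 25 \left(-40\right) = -1000$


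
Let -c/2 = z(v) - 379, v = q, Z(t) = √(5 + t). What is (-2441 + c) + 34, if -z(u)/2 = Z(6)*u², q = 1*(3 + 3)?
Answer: -1649 + 144*√11 ≈ -1171.4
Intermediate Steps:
q = 6 (q = 1*6 = 6)
v = 6
z(u) = -2*√11*u² (z(u) = -2*√(5 + 6)*u² = -2*√11*u²)
c = 758 + 144*√11 (c = -2*(-2*√11*6² - 379) = -2*(-2*√11*36 - 379) = -2*(-72*√11 - 379) = -2*(-379 - 72*√11) = 758 + 144*√11 ≈ 1235.6)
(-2441 + c) + 34 = (-2441 + (758 + 144*√11)) + 34 = (-1683 + 144*√11) + 34 = -1649 + 144*√11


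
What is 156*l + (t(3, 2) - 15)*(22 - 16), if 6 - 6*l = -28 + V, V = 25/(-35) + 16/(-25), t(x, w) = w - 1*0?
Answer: 147212/175 ≈ 841.21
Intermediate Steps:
t(x, w) = w (t(x, w) = w + 0 = w)
V = -237/175 (V = 25*(-1/35) + 16*(-1/25) = -5/7 - 16/25 = -237/175 ≈ -1.3543)
l = 6187/1050 (l = 1 - (-28 - 237/175)/6 = 1 - 1/6*(-5137/175) = 1 + 5137/1050 = 6187/1050 ≈ 5.8924)
156*l + (t(3, 2) - 15)*(22 - 16) = 156*(6187/1050) + (2 - 15)*(22 - 16) = 160862/175 - 13*6 = 160862/175 - 78 = 147212/175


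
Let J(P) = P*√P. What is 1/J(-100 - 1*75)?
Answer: I*√7/6125 ≈ 0.00043196*I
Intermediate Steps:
J(P) = P^(3/2)
1/J(-100 - 1*75) = 1/((-100 - 1*75)^(3/2)) = 1/((-100 - 75)^(3/2)) = 1/((-175)^(3/2)) = 1/(-875*I*√7) = I*√7/6125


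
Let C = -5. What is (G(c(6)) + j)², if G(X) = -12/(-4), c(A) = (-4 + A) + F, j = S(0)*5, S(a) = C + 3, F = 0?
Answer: 49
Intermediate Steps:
S(a) = -2 (S(a) = -5 + 3 = -2)
j = -10 (j = -2*5 = -10)
c(A) = -4 + A (c(A) = (-4 + A) + 0 = -4 + A)
G(X) = 3 (G(X) = -12*(-¼) = 3)
(G(c(6)) + j)² = (3 - 10)² = (-7)² = 49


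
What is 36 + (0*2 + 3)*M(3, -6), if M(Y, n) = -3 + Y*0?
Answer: 27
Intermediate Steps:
M(Y, n) = -3 (M(Y, n) = -3 + 0 = -3)
36 + (0*2 + 3)*M(3, -6) = 36 + (0*2 + 3)*(-3) = 36 + (0 + 3)*(-3) = 36 + 3*(-3) = 36 - 9 = 27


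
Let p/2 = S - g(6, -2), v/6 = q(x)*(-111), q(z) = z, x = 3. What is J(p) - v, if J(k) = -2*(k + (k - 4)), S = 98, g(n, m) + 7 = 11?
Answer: 1254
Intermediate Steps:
g(n, m) = 4 (g(n, m) = -7 + 11 = 4)
v = -1998 (v = 6*(3*(-111)) = 6*(-333) = -1998)
p = 188 (p = 2*(98 - 1*4) = 2*(98 - 4) = 2*94 = 188)
J(k) = 8 - 4*k (J(k) = -2*(k + (-4 + k)) = -2*(-4 + 2*k) = 8 - 4*k)
J(p) - v = (8 - 4*188) - 1*(-1998) = (8 - 752) + 1998 = -744 + 1998 = 1254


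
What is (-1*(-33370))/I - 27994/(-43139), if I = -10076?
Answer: -578740443/217334282 ≈ -2.6629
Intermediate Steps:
(-1*(-33370))/I - 27994/(-43139) = -1*(-33370)/(-10076) - 27994/(-43139) = 33370*(-1/10076) - 27994*(-1/43139) = -16685/5038 + 27994/43139 = -578740443/217334282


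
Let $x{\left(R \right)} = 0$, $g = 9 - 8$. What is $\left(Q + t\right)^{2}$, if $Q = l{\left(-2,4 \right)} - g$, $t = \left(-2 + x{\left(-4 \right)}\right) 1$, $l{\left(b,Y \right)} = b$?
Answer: $25$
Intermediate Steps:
$g = 1$ ($g = 9 - 8 = 1$)
$t = -2$ ($t = \left(-2 + 0\right) 1 = \left(-2\right) 1 = -2$)
$Q = -3$ ($Q = -2 - 1 = -3$)
$\left(Q + t\right)^{2} = \left(-3 - 2\right)^{2} = \left(-5\right)^{2} = 25$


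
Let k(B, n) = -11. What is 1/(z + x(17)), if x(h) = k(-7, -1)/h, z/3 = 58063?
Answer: 17/2961202 ≈ 5.7409e-6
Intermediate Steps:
z = 174189 (z = 3*58063 = 174189)
x(h) = -11/h
1/(z + x(17)) = 1/(174189 - 11/17) = 1/(2961202/17) = 17/2961202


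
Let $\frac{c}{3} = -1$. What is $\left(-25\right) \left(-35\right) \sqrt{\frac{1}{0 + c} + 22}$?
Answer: $\frac{875 \sqrt{195}}{3} \approx 4072.9$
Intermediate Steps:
$c = -3$ ($c = 3 \left(-1\right) = -3$)
$\left(-25\right) \left(-35\right) \sqrt{\frac{1}{0 + c} + 22} = \left(-25\right) \left(-35\right) \sqrt{\frac{1}{0 - 3} + 22} = 875 \sqrt{\frac{1}{-3} + 22} = 875 \sqrt{- \frac{1}{3} + 22} = 875 \sqrt{\frac{65}{3}} = 875 \frac{\sqrt{195}}{3} = \frac{875 \sqrt{195}}{3}$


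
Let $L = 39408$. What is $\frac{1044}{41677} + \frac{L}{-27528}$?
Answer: $- \frac{67236166}{47803519} \approx -1.4065$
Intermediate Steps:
$\frac{1044}{41677} + \frac{L}{-27528} = \frac{1044}{41677} + \frac{39408}{-27528} = 1044 \cdot \frac{1}{41677} + 39408 \left(- \frac{1}{27528}\right) = \frac{1044}{41677} - \frac{1642}{1147} = - \frac{67236166}{47803519}$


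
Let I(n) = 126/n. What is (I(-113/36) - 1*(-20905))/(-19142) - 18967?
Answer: -41028851211/2163046 ≈ -18968.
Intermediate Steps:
(I(-113/36) - 1*(-20905))/(-19142) - 18967 = (126/((-113/36)) - 1*(-20905))/(-19142) - 18967 = (126/((-113*1/36)) + 20905)*(-1/19142) - 18967 = (126/(-113/36) + 20905)*(-1/19142) - 18967 = (126*(-36/113) + 20905)*(-1/19142) - 18967 = (-4536/113 + 20905)*(-1/19142) - 18967 = (2357729/113)*(-1/19142) - 18967 = -2357729/2163046 - 18967 = -41028851211/2163046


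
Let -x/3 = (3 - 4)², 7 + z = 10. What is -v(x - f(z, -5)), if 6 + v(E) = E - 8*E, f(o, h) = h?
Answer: 20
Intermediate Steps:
z = 3 (z = -7 + 10 = 3)
x = -3 (x = -3*(3 - 4)² = -3*(-1)² = -3*1 = -3)
v(E) = -6 - 7*E (v(E) = -6 + (E - 8*E) = -6 - 7*E)
-v(x - f(z, -5)) = -(-6 - 7*(-3 - 1*(-5))) = -(-6 - 7*(-3 + 5)) = -(-6 - 7*2) = -(-6 - 14) = -1*(-20) = 20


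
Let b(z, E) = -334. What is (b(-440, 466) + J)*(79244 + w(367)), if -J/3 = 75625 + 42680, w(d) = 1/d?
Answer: -10331546449701/367 ≈ -2.8151e+10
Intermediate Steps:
J = -354915 (J = -3*(75625 + 42680) = -3*118305 = -354915)
(b(-440, 466) + J)*(79244 + w(367)) = (-334 - 354915)*(79244 + 1/367) = -355249*(79244 + 1/367) = -355249*29082549/367 = -10331546449701/367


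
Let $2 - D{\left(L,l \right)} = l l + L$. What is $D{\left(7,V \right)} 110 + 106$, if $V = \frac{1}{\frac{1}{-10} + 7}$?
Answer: $- \frac{2124884}{4761} \approx -446.31$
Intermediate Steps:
$V = \frac{10}{69}$ ($V = \frac{1}{- \frac{1}{10} + 7} = \frac{1}{\frac{69}{10}} = \frac{10}{69} \approx 0.14493$)
$D{\left(L,l \right)} = 2 - L - l^{2}$ ($D{\left(L,l \right)} = 2 - \left(l l + L\right) = 2 - \left(l^{2} + L\right) = 2 - \left(L + l^{2}\right) = 2 - L - l^{2}$)
$D{\left(7,V \right)} 110 + 106 = \left(2 - 7 - \left(\frac{10}{69}\right)^{2}\right) 110 + 106 = \left(2 - 7 - \frac{100}{4761}\right) 110 + 106 = \left(- \frac{23905}{4761}\right) 110 + 106 = - \frac{2629550}{4761} + 106 = - \frac{2124884}{4761}$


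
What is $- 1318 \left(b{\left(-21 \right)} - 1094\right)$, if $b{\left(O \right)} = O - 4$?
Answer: $1474842$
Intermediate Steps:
$b{\left(O \right)} = -4 + O$ ($b{\left(O \right)} = O - 4 = -4 + O$)
$- 1318 \left(b{\left(-21 \right)} - 1094\right) = - 1318 \left(\left(-4 - 21\right) - 1094\right) = - 1318 \left(-25 - 1094\right) = \left(-1318\right) \left(-1119\right) = 1474842$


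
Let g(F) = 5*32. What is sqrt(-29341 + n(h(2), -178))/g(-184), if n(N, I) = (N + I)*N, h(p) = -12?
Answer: I*sqrt(27061)/160 ≈ 1.0281*I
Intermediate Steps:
n(N, I) = N*(I + N) (n(N, I) = (I + N)*N = N*(I + N))
g(F) = 160
sqrt(-29341 + n(h(2), -178))/g(-184) = sqrt(-29341 - 12*(-178 - 12))/160 = sqrt(-29341 - 12*(-190))*(1/160) = sqrt(-29341 + 2280)*(1/160) = sqrt(-27061)*(1/160) = (I*sqrt(27061))*(1/160) = I*sqrt(27061)/160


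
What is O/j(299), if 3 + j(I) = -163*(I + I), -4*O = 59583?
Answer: 59583/389908 ≈ 0.15281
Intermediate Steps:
O = -59583/4 (O = -¼*59583 = -59583/4 ≈ -14896.)
j(I) = -3 - 326*I (j(I) = -3 - 163*(I + I) = -3 - 326*I)
O/j(299) = -59583/(4*(-3 - 326*299)) = -59583/(4*(-3 - 97474)) = -59583/4/(-97477) = -59583/4*(-1/97477) = 59583/389908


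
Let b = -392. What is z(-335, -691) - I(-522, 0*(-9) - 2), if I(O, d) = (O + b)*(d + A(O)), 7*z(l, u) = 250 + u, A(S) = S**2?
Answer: 249048485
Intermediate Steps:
z(l, u) = 250/7 + u/7 (z(l, u) = (250 + u)/7 = 250/7 + u/7)
I(O, d) = (-392 + O)*(d + O**2) (I(O, d) = (O - 392)*(d + O**2) = (-392 + O)*(d + O**2))
z(-335, -691) - I(-522, 0*(-9) - 2) = (250/7 + (1/7)*(-691)) - ((-522)**3 - 392*(0*(-9) - 2) - 392*(-522)**2 - 522*(0*(-9) - 2)) = (250/7 - 691/7) - (-142236648 - 392*(0 - 2) - 392*272484 - 522*(0 - 2)) = -63 - (-142236648 - 392*(-2) - 106813728 - 522*(-2)) = -63 - (-142236648 + 784 - 106813728 + 1044) = -63 - 1*(-249048548) = -63 + 249048548 = 249048485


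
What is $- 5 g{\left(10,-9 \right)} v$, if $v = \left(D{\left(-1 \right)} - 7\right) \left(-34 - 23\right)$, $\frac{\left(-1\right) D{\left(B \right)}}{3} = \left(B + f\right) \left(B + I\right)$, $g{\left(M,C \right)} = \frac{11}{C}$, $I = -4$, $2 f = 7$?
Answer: $- \frac{63745}{6} \approx -10624.0$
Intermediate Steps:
$f = \frac{7}{2}$ ($f = \frac{1}{2} \cdot 7 = \frac{7}{2} \approx 3.5$)
$D{\left(B \right)} = - 3 \left(-4 + B\right) \left(\frac{7}{2} + B\right)$ ($D{\left(B \right)} = - 3 \left(B + \frac{7}{2}\right) \left(B - 4\right) = - 3 \left(\frac{7}{2} + B\right) \left(-4 + B\right) = - 3 \left(-4 + B\right) \left(\frac{7}{2} + B\right)$)
$v = - \frac{3477}{2}$ ($v = \left(\left(42 - 3 \left(-1\right)^{2} + \frac{3}{2} \left(-1\right)\right) - 7\right) \left(-34 - 23\right) = \left(\left(42 - 3 - \frac{3}{2}\right) - 7\right) \left(-57\right) = \left(\frac{75}{2} - 7\right) \left(-57\right) = \frac{61}{2} \left(-57\right) = - \frac{3477}{2} \approx -1738.5$)
$- 5 g{\left(10,-9 \right)} v = - 5 \frac{11}{-9} \left(- \frac{3477}{2}\right) = - 5 \cdot 11 \left(- \frac{1}{9}\right) \left(- \frac{3477}{2}\right) = \left(-5\right) \left(- \frac{11}{9}\right) \left(- \frac{3477}{2}\right) = \frac{55}{9} \left(- \frac{3477}{2}\right) = - \frac{63745}{6}$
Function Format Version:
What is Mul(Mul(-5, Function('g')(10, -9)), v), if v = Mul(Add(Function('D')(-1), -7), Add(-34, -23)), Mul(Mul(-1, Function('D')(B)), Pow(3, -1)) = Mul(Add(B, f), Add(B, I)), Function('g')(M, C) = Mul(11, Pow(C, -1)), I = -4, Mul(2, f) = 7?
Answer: Rational(-63745, 6) ≈ -10624.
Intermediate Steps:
f = Rational(7, 2) (f = Mul(Rational(1, 2), 7) = Rational(7, 2) ≈ 3.5000)
Function('D')(B) = Mul(-3, Add(-4, B), Add(Rational(7, 2), B)) (Function('D')(B) = Mul(-3, Mul(Add(B, Rational(7, 2)), Add(B, -4))) = Mul(-3, Mul(Add(Rational(7, 2), B), Add(-4, B))) = Mul(-3, Mul(Add(-4, B), Add(Rational(7, 2), B))) = Mul(-3, Add(-4, B), Add(Rational(7, 2), B)))
v = Rational(-3477, 2) (v = Mul(Add(Add(42, Mul(-3, Pow(-1, 2)), Mul(Rational(3, 2), -1)), -7), Add(-34, -23)) = Mul(Add(Add(42, Mul(-3, 1), Rational(-3, 2)), -7), -57) = Mul(Add(Add(42, -3, Rational(-3, 2)), -7), -57) = Mul(Add(Rational(75, 2), -7), -57) = Mul(Rational(61, 2), -57) = Rational(-3477, 2) ≈ -1738.5)
Mul(Mul(-5, Function('g')(10, -9)), v) = Mul(Mul(-5, Mul(11, Pow(-9, -1))), Rational(-3477, 2)) = Mul(Mul(-5, Mul(11, Rational(-1, 9))), Rational(-3477, 2)) = Mul(Mul(-5, Rational(-11, 9)), Rational(-3477, 2)) = Mul(Rational(55, 9), Rational(-3477, 2)) = Rational(-63745, 6)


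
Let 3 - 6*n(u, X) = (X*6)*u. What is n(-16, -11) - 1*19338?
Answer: -39027/2 ≈ -19514.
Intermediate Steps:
n(u, X) = ½ - X*u (n(u, X) = ½ - X*6*u/6 = ½ - 6*X*u/6 = ½ - X*u)
n(-16, -11) - 1*19338 = (½ - 1*(-11)*(-16)) - 1*19338 = (½ - 176) - 19338 = -351/2 - 19338 = -39027/2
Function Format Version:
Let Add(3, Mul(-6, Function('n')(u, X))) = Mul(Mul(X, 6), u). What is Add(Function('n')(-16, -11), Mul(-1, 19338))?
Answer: Rational(-39027, 2) ≈ -19514.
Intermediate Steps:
Function('n')(u, X) = Add(Rational(1, 2), Mul(-1, X, u)) (Function('n')(u, X) = Add(Rational(1, 2), Mul(Rational(-1, 6), Mul(Mul(X, 6), u))) = Add(Rational(1, 2), Mul(Rational(-1, 6), Mul(Mul(6, X), u))) = Add(Rational(1, 2), Mul(Rational(-1, 6), Mul(6, X, u))) = Add(Rational(1, 2), Mul(-1, X, u)))
Add(Function('n')(-16, -11), Mul(-1, 19338)) = Add(Add(Rational(1, 2), Mul(-1, -11, -16)), Mul(-1, 19338)) = Add(Add(Rational(1, 2), -176), -19338) = Add(Rational(-351, 2), -19338) = Rational(-39027, 2)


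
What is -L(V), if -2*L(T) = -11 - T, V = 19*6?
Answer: -125/2 ≈ -62.500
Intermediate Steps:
V = 114
L(T) = 11/2 + T/2 (L(T) = -(-11 - T)/2 = 11/2 + T/2)
-L(V) = -(11/2 + (½)*114) = -(11/2 + 57) = -1*125/2 = -125/2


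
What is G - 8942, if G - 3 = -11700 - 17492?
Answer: -38131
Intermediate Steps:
G = -29189 (G = 3 + (-11700 - 17492) = 3 - 29192 = -29189)
G - 8942 = -29189 - 8942 = -38131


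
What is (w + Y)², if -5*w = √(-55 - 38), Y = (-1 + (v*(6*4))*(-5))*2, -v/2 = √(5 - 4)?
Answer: (2390 - I*√93)²/25 ≈ 2.2848e+5 - 1843.9*I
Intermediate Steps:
v = -2 (v = -2*√(5 - 4) = -2*√1 = -2*1 = -2)
Y = 478 (Y = (-1 - 12*4*(-5))*2 = (-1 - 2*24*(-5))*2 = (-1 - 48*(-5))*2 = (-1 + 240)*2 = 239*2 = 478)
w = -I*√93/5 (w = -√(-55 - 38)/5 = -I*√93/5 ≈ -1.9287*I)
(w + Y)² = (-I*√93/5 + 478)² = (478 - I*√93/5)²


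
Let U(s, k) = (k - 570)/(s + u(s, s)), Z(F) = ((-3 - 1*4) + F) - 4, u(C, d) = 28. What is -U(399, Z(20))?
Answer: 561/427 ≈ 1.3138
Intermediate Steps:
Z(F) = -11 + F (Z(F) = ((-3 - 4) + F) - 4 = (-7 + F) - 4 = -11 + F)
U(s, k) = (-570 + k)/(28 + s) (U(s, k) = (k - 570)/(s + 28) = (-570 + k)/(28 + s))
-U(399, Z(20)) = -(-570 + (-11 + 20))/(28 + 399) = -(-570 + 9)/427 = -(-561)/427 = -1*(-561/427) = 561/427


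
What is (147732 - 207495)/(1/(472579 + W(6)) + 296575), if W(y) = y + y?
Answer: -28243455933/140158675826 ≈ -0.20151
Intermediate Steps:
W(y) = 2*y
(147732 - 207495)/(1/(472579 + W(6)) + 296575) = (147732 - 207495)/(1/(472579 + 2*6) + 296575) = -59763/(1/(472579 + 12) + 296575) = -59763/(1/472591 + 296575) = -59763/140158675826/472591 = -59763*472591/140158675826 = -28243455933/140158675826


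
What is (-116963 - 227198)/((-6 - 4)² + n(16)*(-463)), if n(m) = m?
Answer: 344161/7308 ≈ 47.094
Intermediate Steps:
(-116963 - 227198)/((-6 - 4)² + n(16)*(-463)) = (-116963 - 227198)/((-6 - 4)² + 16*(-463)) = -344161/((-10)² - 7408) = -344161/(100 - 7408) = -344161/(-7308) = -344161*(-1/7308) = 344161/7308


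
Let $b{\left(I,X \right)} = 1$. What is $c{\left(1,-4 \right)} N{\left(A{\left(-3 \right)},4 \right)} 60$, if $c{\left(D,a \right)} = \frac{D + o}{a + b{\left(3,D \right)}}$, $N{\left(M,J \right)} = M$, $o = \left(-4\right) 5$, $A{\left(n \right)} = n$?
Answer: $-1140$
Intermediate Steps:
$o = -20$
$c{\left(D,a \right)} = \frac{-20 + D}{1 + a}$ ($c{\left(D,a \right)} = \frac{D - 20}{a + 1} = \frac{-20 + D}{1 + a}$)
$c{\left(1,-4 \right)} N{\left(A{\left(-3 \right)},4 \right)} 60 = \frac{-20 + 1}{1 - 4} \left(-3\right) 60 = \frac{1}{-3} \left(-19\right) \left(-3\right) 60 = \left(- \frac{1}{3}\right) \left(-19\right) \left(-3\right) 60 = \frac{19}{3} \left(-3\right) 60 = \left(-19\right) 60 = -1140$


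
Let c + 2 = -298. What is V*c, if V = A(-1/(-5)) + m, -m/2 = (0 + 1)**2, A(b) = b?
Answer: 540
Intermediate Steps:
c = -300 (c = -2 - 298 = -300)
m = -2 (m = -2*(0 + 1)**2 = -2*1**2 = -2*1 = -2)
V = -9/5 (V = -1/(-5) - 2 = -1*(-1/5) - 2 = 1/5 - 2 = -9/5 ≈ -1.8000)
V*c = -9/5*(-300) = 540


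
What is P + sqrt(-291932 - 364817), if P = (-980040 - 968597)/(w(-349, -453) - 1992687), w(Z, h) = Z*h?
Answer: 1948637/1834590 + I*sqrt(656749) ≈ 1.0622 + 810.4*I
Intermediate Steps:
P = 1948637/1834590 (P = (-980040 - 968597)/(-349*(-453) - 1992687) = -1948637/(158097 - 1992687) = -1948637/(-1834590) = -1948637*(-1/1834590) = 1948637/1834590 ≈ 1.0622)
P + sqrt(-291932 - 364817) = 1948637/1834590 + sqrt(-291932 - 364817) = 1948637/1834590 + sqrt(-656749) = 1948637/1834590 + I*sqrt(656749)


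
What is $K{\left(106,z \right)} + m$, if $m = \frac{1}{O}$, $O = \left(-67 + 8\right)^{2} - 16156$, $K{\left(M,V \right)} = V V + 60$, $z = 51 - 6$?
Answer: $\frac{26427374}{12675} \approx 2085.0$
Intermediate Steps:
$z = 45$ ($z = 51 - 6 = 45$)
$K{\left(M,V \right)} = 60 + V^{2}$ ($K{\left(M,V \right)} = V^{2} + 60 = 60 + V^{2}$)
$O = -12675$ ($O = \left(-59\right)^{2} - 16156 = 3481 - 16156 = -12675$)
$m = - \frac{1}{12675}$ ($m = \frac{1}{-12675} = - \frac{1}{12675} \approx -7.8895 \cdot 10^{-5}$)
$K{\left(106,z \right)} + m = \left(60 + 45^{2}\right) - \frac{1}{12675} = \left(60 + 2025\right) - \frac{1}{12675} = 2085 - \frac{1}{12675} = \frac{26427374}{12675}$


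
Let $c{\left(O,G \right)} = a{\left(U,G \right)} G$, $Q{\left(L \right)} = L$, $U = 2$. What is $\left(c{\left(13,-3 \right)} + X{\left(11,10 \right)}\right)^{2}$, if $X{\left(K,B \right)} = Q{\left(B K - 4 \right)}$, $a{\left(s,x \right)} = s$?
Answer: $10000$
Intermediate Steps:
$X{\left(K,B \right)} = -4 + B K$ ($X{\left(K,B \right)} = B K - 4 = -4 + B K$)
$c{\left(O,G \right)} = 2 G$
$\left(c{\left(13,-3 \right)} + X{\left(11,10 \right)}\right)^{2} = \left(2 \left(-3\right) + \left(-4 + 10 \cdot 11\right)\right)^{2} = \left(-6 + \left(-4 + 110\right)\right)^{2} = \left(-6 + 106\right)^{2} = 100^{2} = 10000$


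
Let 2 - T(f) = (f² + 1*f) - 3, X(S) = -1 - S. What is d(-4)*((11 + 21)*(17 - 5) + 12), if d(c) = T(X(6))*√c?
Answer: -29304*I ≈ -29304.0*I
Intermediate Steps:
T(f) = 5 - f - f² (T(f) = 2 - ((f² + 1*f) - 3) = 2 - ((f² + f) - 3) = 2 - ((f + f²) - 3) = 2 - (-3 + f + f²) = 2 + (3 - f - f²) = 5 - f - f²)
d(c) = -37*√c (d(c) = (5 - (-1 - 1*6) - (-1 - 1*6)²)*√c = (5 - (-1 - 6) - (-1 - 6)²)*√c = (5 - 1*(-7) - 1*(-7)²)*√c = (5 + 7 - 1*49)*√c = (5 + 7 - 49)*√c = -37*√c)
d(-4)*((11 + 21)*(17 - 5) + 12) = (-74*I)*((11 + 21)*(17 - 5) + 12) = (-74*I)*(32*12 + 12) = (-74*I)*(384 + 12) = -74*I*396 = -29304*I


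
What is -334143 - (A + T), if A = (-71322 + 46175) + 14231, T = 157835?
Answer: -481062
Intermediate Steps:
A = -10916 (A = -25147 + 14231 = -10916)
-334143 - (A + T) = -334143 - (-10916 + 157835) = -334143 - 1*146919 = -334143 - 146919 = -481062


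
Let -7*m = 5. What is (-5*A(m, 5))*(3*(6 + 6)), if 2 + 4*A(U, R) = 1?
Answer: 45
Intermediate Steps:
m = -5/7 (m = -1/7*5 = -5/7 ≈ -0.71429)
A(U, R) = -1/4 (A(U, R) = -1/2 + (1/4)*1 = -1/2 + 1/4 = -1/4)
(-5*A(m, 5))*(3*(6 + 6)) = (-5*(-1/4))*(3*(6 + 6)) = 5*(3*12)/4 = (5/4)*36 = 45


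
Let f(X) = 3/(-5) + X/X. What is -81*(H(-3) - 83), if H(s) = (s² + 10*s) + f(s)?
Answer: 41958/5 ≈ 8391.6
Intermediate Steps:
f(X) = ⅖ (f(X) = 3*(-⅕) + 1 = -⅗ + 1 = ⅖)
H(s) = ⅖ + s² + 10*s (H(s) = (s² + 10*s) + ⅖ = ⅖ + s² + 10*s)
-81*(H(-3) - 83) = -81*((⅖ + (-3)² + 10*(-3)) - 83) = -81*((⅖ + 9 - 30) - 83) = -81*(-103/5 - 83) = -81*(-518/5) = 41958/5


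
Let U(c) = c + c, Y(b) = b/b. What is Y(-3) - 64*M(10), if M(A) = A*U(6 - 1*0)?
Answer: -7679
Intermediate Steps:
Y(b) = 1
U(c) = 2*c
M(A) = 12*A (M(A) = A*(2*(6 - 1*0)) = A*(2*(6 + 0)) = A*(2*6) = A*12 = 12*A)
Y(-3) - 64*M(10) = 1 - 768*10 = 1 - 64*120 = 1 - 7680 = -7679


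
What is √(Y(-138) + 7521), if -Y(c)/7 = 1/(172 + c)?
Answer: √8694038/34 ≈ 86.723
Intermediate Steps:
Y(c) = -7/(172 + c)
√(Y(-138) + 7521) = √(-7/(172 - 138) + 7521) = √(-7/34 + 7521) = √(255707/34) = √8694038/34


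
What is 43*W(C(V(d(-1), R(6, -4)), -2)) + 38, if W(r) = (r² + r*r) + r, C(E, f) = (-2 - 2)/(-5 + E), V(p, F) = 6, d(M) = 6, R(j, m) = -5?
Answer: 1242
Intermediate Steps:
C(E, f) = -4/(-5 + E)
W(r) = r + 2*r² (W(r) = (r² + r²) + r = 2*r² + r = r + 2*r²)
43*W(C(V(d(-1), R(6, -4)), -2)) + 38 = 43*((-4/(-5 + 6))*(1 + 2*(-4/(-5 + 6)))) + 38 = 43*((-4/1)*(1 + 2*(-4/1))) + 38 = 43*((-4*1)*(1 + 2*(-4*1))) + 38 = 43*(-4*(1 + 2*(-4))) + 38 = 43*(-4*(1 - 8)) + 38 = 43*(-4*(-7)) + 38 = 43*28 + 38 = 1204 + 38 = 1242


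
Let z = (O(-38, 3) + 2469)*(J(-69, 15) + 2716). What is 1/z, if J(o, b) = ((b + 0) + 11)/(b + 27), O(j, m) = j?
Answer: 21/138686119 ≈ 1.5142e-7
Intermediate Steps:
J(o, b) = (11 + b)/(27 + b) (J(o, b) = (b + 11)/(27 + b) = (11 + b)/(27 + b))
z = 138686119/21 (z = (-38 + 2469)*((11 + 15)/(27 + 15) + 2716) = 2431*(26/42 + 2716) = 2431*((1/42)*26 + 2716) = 2431*(13/21 + 2716) = 2431*(57049/21) = 138686119/21 ≈ 6.6041e+6)
1/z = 1/(138686119/21) = 21/138686119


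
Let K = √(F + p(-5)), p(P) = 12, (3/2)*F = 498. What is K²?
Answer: 344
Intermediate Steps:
F = 332 (F = (⅔)*498 = 332)
K = 2*√86 (K = √(332 + 12) = √344 = 2*√86 ≈ 18.547)
K² = (2*√86)² = 344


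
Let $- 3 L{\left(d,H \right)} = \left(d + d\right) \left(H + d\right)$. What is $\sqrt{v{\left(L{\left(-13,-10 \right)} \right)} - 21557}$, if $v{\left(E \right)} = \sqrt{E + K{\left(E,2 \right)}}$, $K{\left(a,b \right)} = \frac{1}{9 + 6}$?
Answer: $\frac{\sqrt{-4850325 + 105 i \sqrt{915}}}{15} \approx 0.048072 + 146.82 i$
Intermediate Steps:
$K{\left(a,b \right)} = \frac{1}{15}$
$L{\left(d,H \right)} = - \frac{2 d \left(H + d\right)}{3}$ ($L{\left(d,H \right)} = - \frac{\left(d + d\right) \left(H + d\right)}{3} = - \frac{2 d \left(H + d\right)}{3}$)
$v{\left(E \right)} = \sqrt{\frac{1}{15} + E}$ ($v{\left(E \right)} = \sqrt{E + \frac{1}{15}} = \sqrt{\frac{1}{15} + E}$)
$\sqrt{v{\left(L{\left(-13,-10 \right)} \right)} - 21557} = \sqrt{\frac{\sqrt{15 + 225 \left(\left(- \frac{2}{3}\right) \left(-13\right) \left(-10 - 13\right)\right)}}{15} - 21557} = \sqrt{\frac{\sqrt{15 + 225 \left(\left(- \frac{2}{3}\right) \left(-13\right) \left(-23\right)\right)}}{15} - 21557} = \sqrt{\frac{\sqrt{15 + 225 \left(- \frac{598}{3}\right)}}{15} - 21557} = \sqrt{\frac{\sqrt{15 - 44850}}{15} - 21557} = \sqrt{\frac{\sqrt{-44835}}{15} - 21557} = \sqrt{\frac{7 i \sqrt{915}}{15} - 21557} = \sqrt{-21557 + \frac{7 i \sqrt{915}}{15}}$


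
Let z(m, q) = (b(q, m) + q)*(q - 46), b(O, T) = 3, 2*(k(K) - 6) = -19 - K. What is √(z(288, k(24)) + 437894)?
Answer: √1754651/2 ≈ 662.32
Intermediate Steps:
k(K) = -7/2 - K/2 (k(K) = 6 + (-19 - K)/2 = 6 + (-19/2 - K/2) = -7/2 - K/2)
z(m, q) = (-46 + q)*(3 + q) (z(m, q) = (3 + q)*(q - 46) = (3 + q)*(-46 + q) = (-46 + q)*(3 + q))
√(z(288, k(24)) + 437894) = √((-138 + (-7/2 - ½*24)² - 43*(-7/2 - ½*24)) + 437894) = √((-138 + (-7/2 - 12)² - 43*(-7/2 - 12)) + 437894) = √((-138 + (-31/2)² - 43*(-31/2)) + 437894) = √((-138 + 961/4 + 1333/2) + 437894) = √(3075/4 + 437894) = √(1754651/4) = √1754651/2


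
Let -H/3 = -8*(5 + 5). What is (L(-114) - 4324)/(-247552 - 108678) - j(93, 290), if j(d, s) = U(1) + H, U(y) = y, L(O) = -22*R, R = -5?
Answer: -875992/3635 ≈ -240.99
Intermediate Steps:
L(O) = 110 (L(O) = -22*(-5) = 110)
H = 240 (H = -(-24)*(5 + 5) = -(-24)*10 = -3*(-80) = 240)
j(d, s) = 241 (j(d, s) = 1 + 240 = 241)
(L(-114) - 4324)/(-247552 - 108678) - j(93, 290) = (110 - 4324)/(-247552 - 108678) - 1*241 = -4214/(-356230) - 241 = -4214*(-1/356230) - 241 = 43/3635 - 241 = -875992/3635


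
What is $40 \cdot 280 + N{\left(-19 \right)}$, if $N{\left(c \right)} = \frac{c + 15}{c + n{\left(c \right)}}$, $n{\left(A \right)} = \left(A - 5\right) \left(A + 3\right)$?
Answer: $\frac{4087996}{365} \approx 11200.0$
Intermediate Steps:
$n{\left(A \right)} = \left(-5 + A\right) \left(3 + A\right)$
$N{\left(c \right)} = \frac{15 + c}{-15 + c^{2} - c}$ ($N{\left(c \right)} = \frac{c + 15}{c - \left(15 - c^{2} + 2 c\right)} = \frac{15 + c}{-15 + c^{2} - c}$)
$40 \cdot 280 + N{\left(-19 \right)} = 40 \cdot 280 + \frac{15 - 19}{-15 + \left(-19\right)^{2} - -19} = 11200 + \frac{1}{-15 + 361 + 19} \left(-4\right) = 11200 + \frac{1}{365} \left(-4\right) = 11200 - \frac{4}{365} = \frac{4087996}{365}$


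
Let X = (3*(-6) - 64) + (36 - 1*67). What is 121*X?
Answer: -13673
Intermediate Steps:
X = -113 (X = (-18 - 64) + (36 - 67) = -82 - 31 = -113)
121*X = 121*(-113) = -13673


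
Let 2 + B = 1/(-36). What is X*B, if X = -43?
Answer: 3139/36 ≈ 87.194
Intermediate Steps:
B = -73/36 (B = -2 + 1/(-36) = -2 - 1/36 = -73/36 ≈ -2.0278)
X*B = -43*(-73/36) = 3139/36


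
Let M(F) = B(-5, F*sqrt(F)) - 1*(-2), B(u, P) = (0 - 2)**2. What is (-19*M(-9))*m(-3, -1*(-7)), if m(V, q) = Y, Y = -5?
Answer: 570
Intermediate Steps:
B(u, P) = 4 (B(u, P) = (-2)**2 = 4)
m(V, q) = -5
M(F) = 6 (M(F) = 4 - 1*(-2) = 4 + 2 = 6)
(-19*M(-9))*m(-3, -1*(-7)) = -19*6*(-5) = -114*(-5) = 570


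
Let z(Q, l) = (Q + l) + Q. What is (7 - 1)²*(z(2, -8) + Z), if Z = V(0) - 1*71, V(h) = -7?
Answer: -2952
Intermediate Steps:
z(Q, l) = l + 2*Q
Z = -78 (Z = -7 - 1*71 = -7 - 71 = -78)
(7 - 1)²*(z(2, -8) + Z) = (7 - 1)²*((-8 + 2*2) - 78) = 6²*((-8 + 4) - 78) = 36*(-4 - 78) = 36*(-82) = -2952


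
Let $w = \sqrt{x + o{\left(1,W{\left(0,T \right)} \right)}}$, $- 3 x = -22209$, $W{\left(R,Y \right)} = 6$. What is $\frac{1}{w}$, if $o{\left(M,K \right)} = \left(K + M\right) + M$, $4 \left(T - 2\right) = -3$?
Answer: $\frac{\sqrt{7411}}{7411} \approx 0.011616$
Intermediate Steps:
$T = \frac{5}{4}$ ($T = 2 + \frac{1}{4} \left(-3\right) = 2 - \frac{3}{4} = \frac{5}{4} \approx 1.25$)
$x = 7403$ ($x = \left(- \frac{1}{3}\right) \left(-22209\right) = 7403$)
$o{\left(M,K \right)} = K + 2 M$
$w = \sqrt{7411}$ ($w = \sqrt{7403 + \left(6 + 2 \cdot 1\right)} = \sqrt{7403 + \left(6 + 2\right)} = \sqrt{7403 + 8} = \sqrt{7411} \approx 86.087$)
$\frac{1}{w} = \frac{1}{\sqrt{7411}} = \frac{\sqrt{7411}}{7411}$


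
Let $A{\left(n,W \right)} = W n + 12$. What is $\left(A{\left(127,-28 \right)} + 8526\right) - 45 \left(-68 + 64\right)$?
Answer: $5162$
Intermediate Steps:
$A{\left(n,W \right)} = 12 + W n$
$\left(A{\left(127,-28 \right)} + 8526\right) - 45 \left(-68 + 64\right) = \left(\left(12 - 3556\right) + 8526\right) - 45 \left(-68 + 64\right) = \left(\left(12 - 3556\right) + 8526\right) - -180 = \left(-3544 + 8526\right) + 180 = 4982 + 180 = 5162$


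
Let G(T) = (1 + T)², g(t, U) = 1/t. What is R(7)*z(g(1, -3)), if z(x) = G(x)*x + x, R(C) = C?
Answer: 35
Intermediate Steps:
z(x) = x + x*(1 + x)² (z(x) = (1 + x)²*x + x = x*(1 + x)² + x = x + x*(1 + x)²)
R(7)*z(g(1, -3)) = 7*((1 + (1 + 1/1)²)/1) = 7*(1*(1 + (1 + 1)²)) = 7*(1*(1 + 2²)) = 7*(1*(1 + 4)) = 7*(1*5) = 7*5 = 35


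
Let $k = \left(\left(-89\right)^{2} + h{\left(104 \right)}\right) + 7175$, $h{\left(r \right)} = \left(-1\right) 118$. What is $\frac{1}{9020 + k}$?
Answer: $\frac{1}{23998} \approx 4.167 \cdot 10^{-5}$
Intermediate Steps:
$h{\left(r \right)} = -118$
$k = 14978$ ($k = \left(\left(-89\right)^{2} - 118\right) + 7175 = \left(7921 - 118\right) + 7175 = 7803 + 7175 = 14978$)
$\frac{1}{9020 + k} = \frac{1}{9020 + 14978} = \frac{1}{23998}$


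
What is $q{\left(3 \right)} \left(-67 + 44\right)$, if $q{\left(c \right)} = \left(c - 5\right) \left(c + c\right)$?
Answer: $276$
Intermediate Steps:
$q{\left(c \right)} = 2 c \left(-5 + c\right)$ ($q{\left(c \right)} = \left(-5 + c\right) 2 c = 2 c \left(-5 + c\right)$)
$q{\left(3 \right)} \left(-67 + 44\right) = 2 \cdot 3 \left(-5 + 3\right) \left(-67 + 44\right) = 2 \cdot 3 \left(-2\right) \left(-23\right) = \left(-12\right) \left(-23\right) = 276$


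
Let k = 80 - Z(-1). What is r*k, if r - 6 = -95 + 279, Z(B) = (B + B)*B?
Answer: 14820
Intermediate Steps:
Z(B) = 2*B² (Z(B) = (2*B)*B = 2*B²)
k = 78 (k = 80 - 2*(-1)² = 80 - 2 = 78)
r = 190 (r = 6 + (-95 + 279) = 6 + 184 = 190)
r*k = 190*78 = 14820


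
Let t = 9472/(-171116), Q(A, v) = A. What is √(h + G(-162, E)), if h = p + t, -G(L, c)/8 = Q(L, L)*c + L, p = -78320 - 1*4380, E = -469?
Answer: 26*I*√1865853355795/42779 ≈ 830.2*I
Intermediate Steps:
t = -2368/42779 (t = 9472*(-1/171116) = -2368/42779 ≈ -0.055354)
p = -82700 (p = -78320 - 4380 = -82700)
G(L, c) = -8*L - 8*L*c (G(L, c) = -8*(L*c + L) = -8*(L + L*c) = -8*L - 8*L*c)
h = -3537825668/42779 (h = -82700 - 2368/42779 = -3537825668/42779 ≈ -82700.)
√(h + G(-162, E)) = √(-3537825668/42779 + 8*(-162)*(-1 - 1*(-469))) = √(-3537825668/42779 + 8*(-162)*(-1 + 469)) = √(-3537825668/42779 + 8*(-162)*468) = √(-3537825668/42779 - 606528) = √(-29484486980/42779) = 26*I*√1865853355795/42779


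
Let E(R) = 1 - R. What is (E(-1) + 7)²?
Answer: 81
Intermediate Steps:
(E(-1) + 7)² = ((1 - 1*(-1)) + 7)² = ((1 + 1) + 7)² = (2 + 7)² = 9² = 81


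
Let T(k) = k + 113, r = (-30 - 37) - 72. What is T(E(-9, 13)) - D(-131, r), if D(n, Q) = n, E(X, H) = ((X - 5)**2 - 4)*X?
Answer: -1484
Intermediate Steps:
r = -139 (r = -67 - 72 = -139)
E(X, H) = X*(-4 + (-5 + X)**2) (E(X, H) = ((-5 + X)**2 - 4)*X = (-4 + (-5 + X)**2)*X = X*(-4 + (-5 + X)**2))
T(k) = 113 + k
T(E(-9, 13)) - D(-131, r) = (113 - 9*(-4 + (-5 - 9)**2)) - 1*(-131) = (113 - 9*(-4 + (-14)**2)) + 131 = (113 - 9*(-4 + 196)) + 131 = (113 - 9*192) + 131 = (113 - 1728) + 131 = -1615 + 131 = -1484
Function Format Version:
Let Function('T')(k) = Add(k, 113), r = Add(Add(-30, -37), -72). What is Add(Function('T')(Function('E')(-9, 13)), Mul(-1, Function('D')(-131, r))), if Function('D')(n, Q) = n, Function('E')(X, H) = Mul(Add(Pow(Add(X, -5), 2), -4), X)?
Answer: -1484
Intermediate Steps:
r = -139 (r = Add(-67, -72) = -139)
Function('E')(X, H) = Mul(X, Add(-4, Pow(Add(-5, X), 2))) (Function('E')(X, H) = Mul(Add(Pow(Add(-5, X), 2), -4), X) = Mul(Add(-4, Pow(Add(-5, X), 2)), X) = Mul(X, Add(-4, Pow(Add(-5, X), 2))))
Function('T')(k) = Add(113, k)
Add(Function('T')(Function('E')(-9, 13)), Mul(-1, Function('D')(-131, r))) = Add(Add(113, Mul(-9, Add(-4, Pow(Add(-5, -9), 2)))), Mul(-1, -131)) = Add(Add(113, Mul(-9, Add(-4, Pow(-14, 2)))), 131) = Add(Add(113, Mul(-9, Add(-4, 196))), 131) = Add(Add(113, Mul(-9, 192)), 131) = Add(Add(113, -1728), 131) = Add(-1615, 131) = -1484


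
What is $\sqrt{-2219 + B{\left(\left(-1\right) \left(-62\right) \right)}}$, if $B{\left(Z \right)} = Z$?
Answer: $i \sqrt{2157} \approx 46.444 i$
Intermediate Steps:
$\sqrt{-2219 + B{\left(\left(-1\right) \left(-62\right) \right)}} = \sqrt{-2219 - -62} = \sqrt{-2219 + 62} = \sqrt{-2157} = i \sqrt{2157}$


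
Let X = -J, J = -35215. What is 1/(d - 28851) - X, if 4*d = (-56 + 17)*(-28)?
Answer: -1006374271/28578 ≈ -35215.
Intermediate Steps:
d = 273 (d = ((-56 + 17)*(-28))/4 = (-39*(-28))/4 = (¼)*1092 = 273)
X = 35215 (X = -1*(-35215) = 35215)
1/(d - 28851) - X = 1/(273 - 28851) - 1*35215 = 1/(-28578) - 35215 = -1/28578 - 35215 = -1006374271/28578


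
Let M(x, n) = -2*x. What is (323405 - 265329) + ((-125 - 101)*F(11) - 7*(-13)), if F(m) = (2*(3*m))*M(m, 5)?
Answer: 386319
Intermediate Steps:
F(m) = -12*m² (F(m) = (2*(3*m))*(-2*m) = (6*m)*(-2*m) = -12*m²)
(323405 - 265329) + ((-125 - 101)*F(11) - 7*(-13)) = (323405 - 265329) + ((-125 - 101)*(-12*11²) - 7*(-13)) = 58076 + (-(-2712)*121 + 91) = 58076 + (-226*(-1452) + 91) = 58076 + (328152 + 91) = 58076 + 328243 = 386319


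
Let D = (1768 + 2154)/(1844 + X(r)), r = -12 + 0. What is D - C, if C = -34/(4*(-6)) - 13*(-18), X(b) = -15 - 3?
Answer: -2555693/10956 ≈ -233.27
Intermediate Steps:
r = -12
X(b) = -18
D = 1961/913 (D = (1768 + 2154)/(1844 - 18) = 3922/1826 = 3922*(1/1826) = 1961/913 ≈ 2.1479)
C = 2825/12 (C = -34/(-24) + 234 = -34*(-1/24) + 234 = 17/12 + 234 = 2825/12 ≈ 235.42)
D - C = 1961/913 - 1*2825/12 = 1961/913 - 2825/12 = -2555693/10956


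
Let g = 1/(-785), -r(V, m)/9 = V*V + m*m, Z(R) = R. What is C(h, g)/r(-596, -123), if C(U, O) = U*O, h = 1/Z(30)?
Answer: 1/78494622750 ≈ 1.2740e-11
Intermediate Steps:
r(V, m) = -9*V² - 9*m² (r(V, m) = -9*(V*V + m*m) = -9*(V² + m²) = -9*V² - 9*m²)
h = 1/30 ≈ 0.033333
g = -1/785 ≈ -0.0012739
C(U, O) = O*U
C(h, g)/r(-596, -123) = (-1/785*1/30)/(-9*(-596)² - 9*(-123)²) = -1/(23550*(-9*355216 - 9*15129)) = -1/(23550*(-3196944 - 136161)) = -1/23550/(-3333105) = -1/23550*(-1/3333105) = 1/78494622750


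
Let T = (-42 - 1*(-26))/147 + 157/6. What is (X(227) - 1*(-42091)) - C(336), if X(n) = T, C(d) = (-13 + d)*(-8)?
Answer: 13142111/294 ≈ 44701.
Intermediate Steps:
C(d) = 104 - 8*d
T = 7661/294 (T = (-42 + 26)*(1/147) + 157*(⅙) = -16*1/147 + 157/6 = -16/147 + 157/6 = 7661/294 ≈ 26.058)
X(n) = 7661/294
(X(227) - 1*(-42091)) - C(336) = (7661/294 - 1*(-42091)) - (104 - 8*336) = (7661/294 + 42091) - (104 - 2688) = 12382415/294 - 1*(-2584) = 12382415/294 + 2584 = 13142111/294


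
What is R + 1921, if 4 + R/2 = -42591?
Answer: -83269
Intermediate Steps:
R = -85190 (R = -8 + 2*(-42591) = -8 - 85182 = -85190)
R + 1921 = -85190 + 1921 = -83269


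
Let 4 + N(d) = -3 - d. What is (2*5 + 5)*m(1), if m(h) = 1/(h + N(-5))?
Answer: -15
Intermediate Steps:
N(d) = -7 - d (N(d) = -4 + (-3 - d) = -7 - d)
m(h) = 1/(-2 + h) (m(h) = 1/(h + (-7 - 1*(-5))) = 1/(h + (-7 + 5)) = 1/(h - 2) = 1/(-2 + h))
(2*5 + 5)*m(1) = (2*5 + 5)/(-2 + 1) = (10 + 5)/(-1) = 15*(-1) = -15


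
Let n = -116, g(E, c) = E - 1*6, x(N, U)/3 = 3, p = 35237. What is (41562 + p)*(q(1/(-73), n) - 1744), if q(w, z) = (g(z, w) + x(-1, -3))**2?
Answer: 846708975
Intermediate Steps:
x(N, U) = 9 (x(N, U) = 3*3 = 9)
g(E, c) = -6 + E (g(E, c) = E - 6 = -6 + E)
q(w, z) = (3 + z)**2 (q(w, z) = ((-6 + z) + 9)**2 = (3 + z)**2)
(41562 + p)*(q(1/(-73), n) - 1744) = (41562 + 35237)*((3 - 116)**2 - 1744) = 76799*((-113)**2 - 1744) = 76799*(12769 - 1744) = 76799*11025 = 846708975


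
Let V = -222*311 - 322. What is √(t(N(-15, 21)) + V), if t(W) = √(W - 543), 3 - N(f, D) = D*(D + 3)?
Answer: √(-69364 + 6*I*√29) ≈ 0.061 + 263.37*I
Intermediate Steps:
N(f, D) = 3 - D*(3 + D) (N(f, D) = 3 - D*(D + 3) = 3 - D*(3 + D))
V = -69364 (V = -69042 - 322 = -69364)
t(W) = √(-543 + W)
√(t(N(-15, 21)) + V) = √(√(-543 + (3 - 1*21² - 3*21)) - 69364) = √(√(-543 + (3 - 1*441 - 63)) - 69364) = √(√(-543 + (3 - 441 - 63)) - 69364) = √(√(-543 - 501) - 69364) = √(√(-1044) - 69364) = √(6*I*√29 - 69364) = √(-69364 + 6*I*√29)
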